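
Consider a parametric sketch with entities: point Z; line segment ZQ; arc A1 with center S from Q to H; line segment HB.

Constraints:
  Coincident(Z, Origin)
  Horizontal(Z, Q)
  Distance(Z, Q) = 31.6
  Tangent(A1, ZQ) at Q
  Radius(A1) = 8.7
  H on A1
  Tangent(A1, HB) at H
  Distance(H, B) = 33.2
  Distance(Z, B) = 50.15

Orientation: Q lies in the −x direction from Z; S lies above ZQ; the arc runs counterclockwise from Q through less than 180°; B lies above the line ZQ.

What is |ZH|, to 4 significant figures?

24.88

Z is at the origin; Z and Q share the same y with |ZQ| = 31.6 and Q on the −x side, so Q = (-31.60, 0.000). The tangent condition forces SQ to be normal to ZQ, so S = Q + (0, 8.7) = (-31.60, 8.700). Since SH ⟂ HB (tangency), |SB| = √(8.7² + 33.2²) = 34.32 regardless of where H sits on A1. So B lies on both circle(Z, 50.15) and circle(S, 34.32); the above-ZQ intersection is B = (-26.42, 42.63). H is the foot of the tangent from B: H = (-22.95, 9.609).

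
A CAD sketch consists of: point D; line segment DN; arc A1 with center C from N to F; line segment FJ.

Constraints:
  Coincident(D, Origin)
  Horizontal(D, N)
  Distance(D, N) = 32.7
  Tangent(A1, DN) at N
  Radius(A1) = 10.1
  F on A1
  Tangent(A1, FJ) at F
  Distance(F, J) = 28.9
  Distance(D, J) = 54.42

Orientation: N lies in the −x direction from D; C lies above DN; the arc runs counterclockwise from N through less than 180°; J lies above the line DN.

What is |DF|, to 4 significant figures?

27.75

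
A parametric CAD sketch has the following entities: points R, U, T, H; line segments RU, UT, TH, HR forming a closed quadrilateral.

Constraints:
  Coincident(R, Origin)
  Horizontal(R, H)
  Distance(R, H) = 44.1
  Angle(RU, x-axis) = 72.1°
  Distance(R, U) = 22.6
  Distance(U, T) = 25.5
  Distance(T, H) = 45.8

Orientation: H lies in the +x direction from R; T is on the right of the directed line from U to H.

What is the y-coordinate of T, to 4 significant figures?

-2.508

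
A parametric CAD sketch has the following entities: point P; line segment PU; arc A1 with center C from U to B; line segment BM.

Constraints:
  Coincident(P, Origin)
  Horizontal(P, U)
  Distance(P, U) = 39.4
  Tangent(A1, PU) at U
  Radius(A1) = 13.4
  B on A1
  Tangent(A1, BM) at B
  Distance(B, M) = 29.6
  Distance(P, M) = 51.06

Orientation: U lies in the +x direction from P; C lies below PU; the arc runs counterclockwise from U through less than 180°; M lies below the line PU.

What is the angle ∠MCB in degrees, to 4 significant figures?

65.64°

Checks: |CB| = 13.40 ✓; ∠(CB, BM) = 90.00° ✓; |BM| = 29.60 ✓; |PM| = 51.06 ✓.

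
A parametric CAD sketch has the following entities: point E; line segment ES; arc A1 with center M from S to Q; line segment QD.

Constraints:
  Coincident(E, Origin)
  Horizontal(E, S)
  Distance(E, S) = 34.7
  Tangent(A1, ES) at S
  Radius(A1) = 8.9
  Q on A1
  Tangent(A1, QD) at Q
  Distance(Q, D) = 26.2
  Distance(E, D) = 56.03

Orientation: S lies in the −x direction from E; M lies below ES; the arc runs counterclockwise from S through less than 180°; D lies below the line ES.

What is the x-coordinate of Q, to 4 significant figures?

-43.60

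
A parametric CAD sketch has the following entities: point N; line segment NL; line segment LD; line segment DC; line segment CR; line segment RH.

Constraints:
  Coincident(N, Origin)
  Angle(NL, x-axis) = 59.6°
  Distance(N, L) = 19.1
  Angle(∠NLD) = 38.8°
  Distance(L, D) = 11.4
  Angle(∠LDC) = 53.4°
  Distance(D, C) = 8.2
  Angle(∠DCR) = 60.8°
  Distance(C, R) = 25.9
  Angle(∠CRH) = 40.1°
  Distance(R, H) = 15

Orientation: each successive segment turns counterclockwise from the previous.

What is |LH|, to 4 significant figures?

14.13

N is at the origin; NL runs at 59.6° with length 19.1, so L = (9.665, 16.47). ∠NLD = 38.8° gives LD at -159.2° from the x-axis; with |LD| = 11.4, D = (-0.9918, 12.43). ∠LDC = 53.4° gives DC at -32.60° from the x-axis; with |DC| = 8.2, C = (5.916, 8.008). ∠DCR = 60.8° gives CR at 86.60° from the x-axis; with |CR| = 25.9, R = (7.452, 33.86). ∠CRH = 40.1° gives RH at -133.5° from the x-axis; with |RH| = 15.0, H = (-2.873, 22.98). Then |LH| = |H − L| = 14.13.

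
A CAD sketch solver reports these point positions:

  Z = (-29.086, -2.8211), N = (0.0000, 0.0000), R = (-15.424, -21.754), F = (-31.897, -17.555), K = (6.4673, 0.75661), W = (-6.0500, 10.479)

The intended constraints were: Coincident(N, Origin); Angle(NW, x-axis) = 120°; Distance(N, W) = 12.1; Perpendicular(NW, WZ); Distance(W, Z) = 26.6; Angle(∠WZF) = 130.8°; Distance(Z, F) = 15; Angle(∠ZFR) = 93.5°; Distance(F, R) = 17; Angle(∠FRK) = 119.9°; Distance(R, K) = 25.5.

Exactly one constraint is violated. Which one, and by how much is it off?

Distance(R, K) = 25.5 — off by 5.90.

N = (0.00, 0.00) ✓; NW at 120.0° ✓; |NW| = 12.10 ✓; ∠(NW, WZ) = 90.00° ✓; |WZ| = 26.60 ✓; ∠WZF = 130.8° ✓; |ZF| = 15.00 ✓; ∠ZFR = 93.50° ✓; |FR| = 17.00 ✓; ∠FRK = 119.9° ✓; |RK| = 31.40 ✗.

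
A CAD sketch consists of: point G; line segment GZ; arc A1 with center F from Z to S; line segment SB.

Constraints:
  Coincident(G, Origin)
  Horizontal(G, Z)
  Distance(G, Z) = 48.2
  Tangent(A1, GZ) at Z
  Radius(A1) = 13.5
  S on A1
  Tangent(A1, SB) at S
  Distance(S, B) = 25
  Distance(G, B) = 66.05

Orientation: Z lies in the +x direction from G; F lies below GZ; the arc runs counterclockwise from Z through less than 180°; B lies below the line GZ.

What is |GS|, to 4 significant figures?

42.66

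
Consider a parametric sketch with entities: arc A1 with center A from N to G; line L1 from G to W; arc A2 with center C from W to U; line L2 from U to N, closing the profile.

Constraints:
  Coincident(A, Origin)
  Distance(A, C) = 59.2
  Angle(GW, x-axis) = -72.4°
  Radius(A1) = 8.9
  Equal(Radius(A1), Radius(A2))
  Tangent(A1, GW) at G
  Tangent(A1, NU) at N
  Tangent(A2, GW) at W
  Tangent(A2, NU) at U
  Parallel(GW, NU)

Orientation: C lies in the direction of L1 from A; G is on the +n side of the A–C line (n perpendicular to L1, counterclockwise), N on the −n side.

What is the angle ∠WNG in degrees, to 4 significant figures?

73.27°

The slot axis is L1's direction at -72.4°, so u = (cos -72.4°, sin -72.4°) = (0.3024, -0.9532) and n = (−sin -72.4°, cos -72.4°) = (0.9532, 0.3024). A is at the origin and C lies 59.2 along u from A, so C = 59.2·u = (17.90, -56.43). Tangency of A1 to both parallel lines with radius 8.9 puts G and N at A ± 8.9·n: G = (8.483, 2.691), N = (-8.483, -2.691). Equal radii place W and U the same way about C: W = C + 8.9·n = (26.38, -53.74), U = C − 8.9·n = (9.417, -59.12). Then cos ∠WNG = NW·NG / (|NW||NG|), giving 73.27°.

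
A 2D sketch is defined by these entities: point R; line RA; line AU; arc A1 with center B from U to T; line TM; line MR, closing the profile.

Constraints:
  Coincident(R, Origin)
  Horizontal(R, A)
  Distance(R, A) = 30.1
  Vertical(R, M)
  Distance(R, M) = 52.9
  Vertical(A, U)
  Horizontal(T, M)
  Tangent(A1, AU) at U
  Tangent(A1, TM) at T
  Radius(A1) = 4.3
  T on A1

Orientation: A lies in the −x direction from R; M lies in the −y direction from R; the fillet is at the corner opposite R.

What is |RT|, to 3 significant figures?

58.9

The virtual corner opposite R is at (-30.1, -52.9). Since A1 is tangent to AU there, BU ⟂ AU and A1 meets TM tangentially, so BT is at right angles to TM, with radius 4.3, so the center B sits 4.3 in from both sides at B = (-25.8, -48.6). That places the tangent points at U = (-30.1, -48.6) on AU and T = (-25.8, -52.9) on TM. Then |RT| = |T − R| = 58.9.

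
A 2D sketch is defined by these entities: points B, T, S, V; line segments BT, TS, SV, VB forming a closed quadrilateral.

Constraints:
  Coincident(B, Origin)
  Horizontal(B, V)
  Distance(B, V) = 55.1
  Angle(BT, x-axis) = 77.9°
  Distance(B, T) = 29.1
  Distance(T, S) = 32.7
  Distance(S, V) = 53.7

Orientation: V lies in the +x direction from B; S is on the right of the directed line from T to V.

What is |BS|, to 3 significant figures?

4.22

B is at the origin; BV is horizontal with |BV| = 55.1 and V in +x, so V = (55.1, 0). BT runs at 77.9° with |BT| = 29.1, so T = (6.10, 28.5). S is determined by |TS| = 32.7 and |SV| = 53.7 together: it lies at the intersection of circle(T, 32.7) and circle(V, 53.7). With |TV| = 56.7, the foot of the radical line on TV is 12.3 from T and the perpendicular offset is √(32.7² − 12.3²) = 30.3. Taking the right-of-TV solution: S = (1.54, -3.93).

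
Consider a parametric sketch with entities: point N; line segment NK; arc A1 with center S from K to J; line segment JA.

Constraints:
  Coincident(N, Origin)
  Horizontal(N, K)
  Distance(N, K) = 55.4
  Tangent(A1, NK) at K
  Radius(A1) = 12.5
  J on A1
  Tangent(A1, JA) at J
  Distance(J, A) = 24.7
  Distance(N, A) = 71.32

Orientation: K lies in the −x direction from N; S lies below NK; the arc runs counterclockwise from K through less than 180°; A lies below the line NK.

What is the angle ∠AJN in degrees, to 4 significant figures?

84.70°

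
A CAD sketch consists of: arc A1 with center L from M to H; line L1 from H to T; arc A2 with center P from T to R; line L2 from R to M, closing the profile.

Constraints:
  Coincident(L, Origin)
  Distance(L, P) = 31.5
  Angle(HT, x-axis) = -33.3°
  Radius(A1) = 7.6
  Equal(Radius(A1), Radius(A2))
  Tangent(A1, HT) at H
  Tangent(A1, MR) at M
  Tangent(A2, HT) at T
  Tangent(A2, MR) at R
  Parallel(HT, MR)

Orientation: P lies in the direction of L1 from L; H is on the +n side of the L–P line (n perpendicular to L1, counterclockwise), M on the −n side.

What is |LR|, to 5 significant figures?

32.404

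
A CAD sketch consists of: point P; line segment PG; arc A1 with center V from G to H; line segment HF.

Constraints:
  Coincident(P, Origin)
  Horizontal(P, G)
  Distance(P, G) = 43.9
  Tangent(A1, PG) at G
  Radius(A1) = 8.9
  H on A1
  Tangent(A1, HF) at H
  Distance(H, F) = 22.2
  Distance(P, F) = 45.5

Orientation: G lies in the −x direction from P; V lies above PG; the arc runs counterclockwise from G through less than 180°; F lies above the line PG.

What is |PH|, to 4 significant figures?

36.00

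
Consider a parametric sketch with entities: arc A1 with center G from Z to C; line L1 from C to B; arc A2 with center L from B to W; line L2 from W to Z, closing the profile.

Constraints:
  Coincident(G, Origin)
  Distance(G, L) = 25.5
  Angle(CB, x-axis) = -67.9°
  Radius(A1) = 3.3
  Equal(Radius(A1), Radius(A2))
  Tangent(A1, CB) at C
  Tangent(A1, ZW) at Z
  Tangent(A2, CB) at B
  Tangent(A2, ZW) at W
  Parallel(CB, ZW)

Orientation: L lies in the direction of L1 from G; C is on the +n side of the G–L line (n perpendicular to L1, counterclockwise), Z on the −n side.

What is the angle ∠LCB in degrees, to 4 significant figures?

7.374°

The slot axis is L1's direction at -67.9°, so u = (cos -67.9°, sin -67.9°) = (0.3762, -0.9265) and n = (−sin -67.9°, cos -67.9°) = (0.9265, 0.3762). G is at the origin and L lies 25.5 along u from G, so L = 25.5·u = (9.594, -23.63). Tangency of A1 to both parallel lines with radius 3.3 puts C and Z at G ± 3.3·n: C = (3.058, 1.242), Z = (-3.058, -1.242). Equal radii place B and W the same way about L: B = L + 3.3·n = (12.65, -22.38), W = L − 3.3·n = (6.536, -24.87). Then cos ∠LCB = CL·CB / (|CL||CB|), giving 7.374°.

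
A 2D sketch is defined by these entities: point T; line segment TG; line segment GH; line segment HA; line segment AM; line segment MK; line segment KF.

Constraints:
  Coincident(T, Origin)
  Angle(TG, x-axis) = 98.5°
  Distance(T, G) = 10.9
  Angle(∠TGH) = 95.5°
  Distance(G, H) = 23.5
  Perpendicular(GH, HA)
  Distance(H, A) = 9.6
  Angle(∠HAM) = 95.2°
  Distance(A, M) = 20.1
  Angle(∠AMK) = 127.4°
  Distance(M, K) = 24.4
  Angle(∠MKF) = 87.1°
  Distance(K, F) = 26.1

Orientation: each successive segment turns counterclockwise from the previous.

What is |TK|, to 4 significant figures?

21.12

T is at the origin; TG runs at 98.5° with length 10.9, so G = (-1.611, 10.78). ∠TGH = 95.5° gives GH at -177.0° from the x-axis; with |GH| = 23.5, H = (-25.08, 9.550). GH is perpendicular to HA, so HA runs at -87.00°; with |HA| = 9.6, A = (-24.58, -0.03647). ∠HAM = 95.2° gives AM at -2.200° from the x-axis; with |AM| = 20.1, M = (-4.491, -0.8081). ∠AMK = 127.4° gives MK at 50.40° from the x-axis; with |MK| = 24.4, K = (11.06, 17.99). Then |TK| = |K − T| = 21.12.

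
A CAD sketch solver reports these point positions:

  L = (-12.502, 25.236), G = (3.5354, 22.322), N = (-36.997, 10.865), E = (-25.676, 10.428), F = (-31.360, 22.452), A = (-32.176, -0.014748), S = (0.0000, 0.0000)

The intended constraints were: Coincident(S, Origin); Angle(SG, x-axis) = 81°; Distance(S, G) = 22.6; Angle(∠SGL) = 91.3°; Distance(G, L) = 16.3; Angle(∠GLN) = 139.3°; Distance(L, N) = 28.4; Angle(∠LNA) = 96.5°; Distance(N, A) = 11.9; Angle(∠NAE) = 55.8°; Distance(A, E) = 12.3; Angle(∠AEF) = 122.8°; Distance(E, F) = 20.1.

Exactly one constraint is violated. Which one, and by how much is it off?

Distance(E, F) = 20.1 — off by 6.80.

S = (0.00, 0.00) ✓; SG at 81.00° ✓; |SG| = 22.60 ✓; ∠SGL = 91.30° ✓; |GL| = 16.30 ✓; ∠GLN = 139.3° ✓; |LN| = 28.40 ✓; ∠LNA = 96.50° ✓; |NA| = 11.90 ✓; ∠NAE = 55.80° ✓; |AE| = 12.30 ✓; ∠AEF = 122.8° ✓; |EF| = 13.30 ✗.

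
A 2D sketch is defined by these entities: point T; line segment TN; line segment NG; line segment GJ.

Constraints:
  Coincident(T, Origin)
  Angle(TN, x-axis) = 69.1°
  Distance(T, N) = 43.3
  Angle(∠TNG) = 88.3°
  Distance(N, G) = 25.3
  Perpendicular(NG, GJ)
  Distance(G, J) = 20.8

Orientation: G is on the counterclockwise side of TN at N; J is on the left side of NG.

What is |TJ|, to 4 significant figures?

32.90

T is at the origin; TN runs at 69.1° with length 43.3, so N = 43.3·(cos 69.1°, sin 69.1°) = (15.45, 40.45). ∠TNG = 88.3°, so NG runs at 69.1° + (180° − 88.3°) = 160.8° from the x-axis; with |NG| = 25.3, G = N + 25.3·(cos 160.8°, sin 160.8°) = (-8.446, 48.77). The perpendicularity gives GJ at right angles to NG; with |GJ| = 20.8 on the left of NG, J = G + 20.8·(-0.3289, -0.9444) = (-15.29, 29.13). Then |TJ| = |J − T| = 32.90.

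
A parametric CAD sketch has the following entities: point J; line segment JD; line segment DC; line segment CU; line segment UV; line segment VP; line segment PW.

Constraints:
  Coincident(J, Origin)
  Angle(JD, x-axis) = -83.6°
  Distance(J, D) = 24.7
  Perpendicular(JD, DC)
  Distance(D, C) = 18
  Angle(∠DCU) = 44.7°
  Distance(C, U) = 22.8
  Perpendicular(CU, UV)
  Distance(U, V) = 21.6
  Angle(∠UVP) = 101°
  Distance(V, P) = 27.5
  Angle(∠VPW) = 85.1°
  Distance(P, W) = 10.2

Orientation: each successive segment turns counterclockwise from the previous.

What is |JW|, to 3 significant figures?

41.5

∠UVP = 101.0° gives VP at -49.3° from the x-axis; with |VP| = 27.5, P = (7.29, -46.2). ∠VPW = 85.1° gives PW at 45.6° from the x-axis; with |PW| = 10.2, W = (14.4, -38.9). Then |JW| = |W − J| = 41.5.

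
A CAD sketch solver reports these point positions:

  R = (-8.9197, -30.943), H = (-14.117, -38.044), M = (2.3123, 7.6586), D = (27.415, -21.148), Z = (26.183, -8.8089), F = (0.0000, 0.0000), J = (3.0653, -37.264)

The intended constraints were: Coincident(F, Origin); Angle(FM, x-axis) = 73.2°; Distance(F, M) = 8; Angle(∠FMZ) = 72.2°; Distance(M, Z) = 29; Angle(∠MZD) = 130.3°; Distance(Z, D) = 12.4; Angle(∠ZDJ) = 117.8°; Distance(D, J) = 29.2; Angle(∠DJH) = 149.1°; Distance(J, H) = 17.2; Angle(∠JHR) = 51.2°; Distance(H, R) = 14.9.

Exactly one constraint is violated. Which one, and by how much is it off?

Distance(H, R) = 14.9 — off by 6.10.

F = (0.00, 0.00) ✓; FM at 73.20° ✓; |FM| = 8.000 ✓; ∠FMZ = 72.20° ✓; |MZ| = 29.00 ✓; ∠MZD = 130.3° ✓; |ZD| = 12.40 ✓; ∠ZDJ = 117.8° ✓; |DJ| = 29.20 ✓; ∠DJH = 149.1° ✓; |JH| = 17.20 ✓; ∠JHR = 51.20° ✓; |HR| = 8.800 ✗.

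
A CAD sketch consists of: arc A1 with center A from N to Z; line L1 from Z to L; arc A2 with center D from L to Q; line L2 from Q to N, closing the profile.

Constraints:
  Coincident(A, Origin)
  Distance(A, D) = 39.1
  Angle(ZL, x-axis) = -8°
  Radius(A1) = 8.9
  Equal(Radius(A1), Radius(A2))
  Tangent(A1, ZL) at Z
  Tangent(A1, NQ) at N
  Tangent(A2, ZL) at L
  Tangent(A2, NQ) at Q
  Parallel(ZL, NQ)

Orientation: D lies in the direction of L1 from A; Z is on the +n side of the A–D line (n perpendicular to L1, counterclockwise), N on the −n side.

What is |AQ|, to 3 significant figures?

40.1

The slot axis is L1's direction at -8.0°, so u = (cos -8.0°, sin -8.0°) = (0.990, -0.139) and n = (−sin -8.0°, cos -8.0°) = (0.139, 0.990). A is at the origin and D lies 39.1 along u from A, so D = 39.1·u = (38.7, -5.44). Tangency of A1 to both parallel lines with radius 8.9 puts Z and N at A ± 8.9·n: Z = (1.24, 8.81), N = (-1.24, -8.81). Equal radii place L and Q the same way about D: L = D + 8.9·n = (40.0, 3.37), Q = D − 8.9·n = (37.5, -14.3). Then |AQ| = |Q − A| = 40.1.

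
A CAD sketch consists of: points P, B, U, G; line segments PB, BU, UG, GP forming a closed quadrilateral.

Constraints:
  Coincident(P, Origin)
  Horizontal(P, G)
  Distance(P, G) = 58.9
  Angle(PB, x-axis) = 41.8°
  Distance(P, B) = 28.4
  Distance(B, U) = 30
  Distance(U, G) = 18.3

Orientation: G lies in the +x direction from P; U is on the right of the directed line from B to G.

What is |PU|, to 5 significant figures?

41.121

P is at the origin; P and G share the same y with |PG| = 58.9 and G in +x, so G = (58.9, 0). PB runs at 41.8° with |PB| = 28.4, so B = (21.172, 18.930). U is determined by |BU| = 30.0 and |UG| = 18.3 together: it lies at the intersection of circle(B, 30.0) and circle(G, 18.3). With |BG| = 42.211, the foot of the radical line on BG is 27.799 from B and the perpendicular offset is √(30.0² − 27.799²) = 11.278. Taking the right-of-BG solution: U = (40.961, -3.6176).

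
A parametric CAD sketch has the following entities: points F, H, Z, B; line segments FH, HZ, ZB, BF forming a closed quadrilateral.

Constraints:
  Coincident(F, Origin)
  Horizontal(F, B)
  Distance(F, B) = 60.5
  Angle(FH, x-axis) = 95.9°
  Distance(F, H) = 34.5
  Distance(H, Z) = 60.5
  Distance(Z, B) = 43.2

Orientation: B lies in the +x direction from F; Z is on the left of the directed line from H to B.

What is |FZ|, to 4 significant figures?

70.86

Checks: |HZ| = 60.50 ✓; |ZB| = 43.20 ✓.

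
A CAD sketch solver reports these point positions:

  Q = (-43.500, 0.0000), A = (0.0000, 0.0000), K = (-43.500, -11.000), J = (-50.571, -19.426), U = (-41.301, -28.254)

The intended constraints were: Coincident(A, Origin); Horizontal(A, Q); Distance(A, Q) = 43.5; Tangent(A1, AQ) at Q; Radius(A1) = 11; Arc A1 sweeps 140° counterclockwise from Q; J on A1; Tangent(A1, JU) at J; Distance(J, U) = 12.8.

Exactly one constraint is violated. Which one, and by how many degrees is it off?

Tangent(A1, JU) at J — off by 3.60°.

A = (0.00, 0.00) ✓; A.y = 0.00, Q.y = 0.00 ✓; |AQ| = 43.50 ✓; ∠(KQ, QA) = 90.00° ✓; |KQ| = 11.00 ✓; bearing(K→J) − bearing(K→Q) = 140.0° ✓; |KJ| = 11.00 ✓; ∠(KJ, JU) = 93.60° ✗; |JU| = 12.80 ✓.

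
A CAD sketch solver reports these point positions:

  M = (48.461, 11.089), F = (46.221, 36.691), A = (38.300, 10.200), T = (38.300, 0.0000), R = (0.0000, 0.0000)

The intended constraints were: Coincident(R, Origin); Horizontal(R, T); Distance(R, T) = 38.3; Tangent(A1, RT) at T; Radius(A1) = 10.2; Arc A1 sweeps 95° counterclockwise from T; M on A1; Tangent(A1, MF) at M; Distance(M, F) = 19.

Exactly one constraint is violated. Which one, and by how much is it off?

Distance(M, F) = 19 — off by 6.70.

R = (0.00, 0.00) ✓; R.y = 0.00, T.y = 0.00 ✓; |RT| = 38.30 ✓; ∠(AT, TR) = 90.00° ✓; |AT| = 10.20 ✓; bearing(A→M) − bearing(A→T) = 95.00° ✓; |AM| = 10.20 ✓; ∠(AM, MF) = 90.00° ✓; |MF| = 25.70 ✗.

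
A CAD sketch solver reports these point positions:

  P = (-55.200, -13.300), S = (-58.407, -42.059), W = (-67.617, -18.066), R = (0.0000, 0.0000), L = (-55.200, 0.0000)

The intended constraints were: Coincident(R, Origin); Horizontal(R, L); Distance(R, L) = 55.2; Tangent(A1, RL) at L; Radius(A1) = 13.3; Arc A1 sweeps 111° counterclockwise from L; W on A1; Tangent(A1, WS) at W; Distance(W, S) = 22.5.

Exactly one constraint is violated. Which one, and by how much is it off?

Distance(W, S) = 22.5 — off by 3.20.

R = (0.00, 0.00) ✓; R.y = 0.00, L.y = 0.00 ✓; |RL| = 55.20 ✓; ∠(PL, LR) = 90.00° ✓; |PL| = 13.30 ✓; bearing(P→W) − bearing(P→L) = 111.0° ✓; |PW| = 13.30 ✓; ∠(PW, WS) = 90.00° ✓; |WS| = 25.70 ✗.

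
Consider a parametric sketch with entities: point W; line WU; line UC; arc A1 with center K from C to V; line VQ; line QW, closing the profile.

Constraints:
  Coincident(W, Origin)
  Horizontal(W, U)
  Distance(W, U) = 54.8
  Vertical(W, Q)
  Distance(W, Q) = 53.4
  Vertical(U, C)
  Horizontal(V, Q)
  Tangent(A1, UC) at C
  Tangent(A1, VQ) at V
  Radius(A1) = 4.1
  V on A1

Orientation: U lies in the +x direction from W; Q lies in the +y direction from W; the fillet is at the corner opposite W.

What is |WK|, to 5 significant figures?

70.718

W is at the origin; W and U share the same y with |WU| = 54.8 and U on the +x side, so U = (54.800, 0.0000). W and Q share the same x with |WQ| = 53.4 and Q on the +y side, so Q = (0.0000, 53.400). The virtual corner opposite W is at (54.800, 53.400). Tangency of A1 to UC means the radius KC is perpendicular to UC and the tangent condition forces KV to be normal to VQ, with radius 4.1, so the center K sits 4.1 in from both sides at K = (50.700, 49.300). Then |WK| = |K − W| = 70.718.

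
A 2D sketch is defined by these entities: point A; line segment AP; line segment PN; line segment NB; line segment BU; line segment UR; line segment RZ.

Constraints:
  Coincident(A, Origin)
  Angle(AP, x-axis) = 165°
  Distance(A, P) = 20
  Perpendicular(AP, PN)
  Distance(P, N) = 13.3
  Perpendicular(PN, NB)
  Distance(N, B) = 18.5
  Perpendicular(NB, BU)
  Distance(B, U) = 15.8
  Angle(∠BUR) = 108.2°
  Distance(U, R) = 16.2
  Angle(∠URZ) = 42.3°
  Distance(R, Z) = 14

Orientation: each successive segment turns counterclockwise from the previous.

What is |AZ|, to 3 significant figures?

11.0

A is at the origin; AP runs at 165.0° with length 20.0, so P = (-19.3, 5.18). The perpendicularity gives PN at right angles to AP, so PN runs at -105°; with |PN| = 13.3, N = (-22.8, -7.67). PN is perpendicular to NB, so NB runs at -15.0°; with |NB| = 18.5, B = (-4.89, -12.5). NB is perpendicular to BU, so BU runs at 75.0°; with |BU| = 15.8, U = (-0.802, 2.80). ∠BUR = 108.2° gives UR at 147° from the x-axis; with |UR| = 16.2, R = (-14.4, 11.7). ∠URZ = 42.3° gives RZ at -75.5° from the x-axis; with |RZ| = 14.0, Z = (-10.9, -1.88). Then |AZ| = |Z − A| = 11.0.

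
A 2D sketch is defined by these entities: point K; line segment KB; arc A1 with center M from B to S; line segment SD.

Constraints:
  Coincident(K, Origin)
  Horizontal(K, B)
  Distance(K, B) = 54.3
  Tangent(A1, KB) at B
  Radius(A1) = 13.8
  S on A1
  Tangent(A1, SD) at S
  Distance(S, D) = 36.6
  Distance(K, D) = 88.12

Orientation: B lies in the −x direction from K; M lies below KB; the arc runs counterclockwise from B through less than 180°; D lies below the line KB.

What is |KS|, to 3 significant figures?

68.8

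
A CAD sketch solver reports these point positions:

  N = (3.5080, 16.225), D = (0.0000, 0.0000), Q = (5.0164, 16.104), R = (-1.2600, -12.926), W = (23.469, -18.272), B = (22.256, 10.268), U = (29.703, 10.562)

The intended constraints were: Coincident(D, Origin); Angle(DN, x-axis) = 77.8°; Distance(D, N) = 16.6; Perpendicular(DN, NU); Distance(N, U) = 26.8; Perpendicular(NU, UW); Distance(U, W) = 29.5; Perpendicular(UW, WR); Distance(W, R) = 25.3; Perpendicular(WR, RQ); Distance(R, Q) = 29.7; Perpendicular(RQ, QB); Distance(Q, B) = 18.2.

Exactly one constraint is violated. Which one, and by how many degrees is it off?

Perpendicular(RQ, QB) — off by 6.50°.

D = (0.00, 0.00) ✓; DN at 77.80° ✓; |DN| = 16.60 ✓; ∠(DN, NU) = 90.00° ✓; |NU| = 26.80 ✓; ∠(NU, UW) = 90.00° ✓; |UW| = 29.50 ✓; ∠(UW, WR) = 90.00° ✓; |WR| = 25.30 ✓; ∠(WR, RQ) = 90.00° ✓; |RQ| = 29.70 ✓; ∠(RQ, QB) = 96.50° ✗; |QB| = 18.20 ✓.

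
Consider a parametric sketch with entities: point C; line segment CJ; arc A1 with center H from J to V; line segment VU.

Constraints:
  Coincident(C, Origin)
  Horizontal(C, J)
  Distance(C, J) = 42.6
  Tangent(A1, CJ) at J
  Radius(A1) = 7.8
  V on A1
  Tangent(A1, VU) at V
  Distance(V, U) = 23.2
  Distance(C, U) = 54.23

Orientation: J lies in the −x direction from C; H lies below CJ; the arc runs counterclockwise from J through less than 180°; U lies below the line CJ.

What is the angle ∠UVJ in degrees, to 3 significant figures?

127°

C is at the origin; CJ is horizontal with |CJ| = 42.6 and J on the −x side, so J = (-42.6, 0.00). Tangency of A1 to CJ means the radius HJ is perpendicular to CJ, so H = J + (0, -7.8) = (-42.6, -7.80). Since HV ⟂ VU (tangency), |HU| = √(7.8² + 23.2²) = 24.5 regardless of where V sits on A1. So U lies on both circle(C, 54.23) and circle(H, 24.5); the below-CJ intersection is U = (-43.6, -32.3). V is the foot of the tangent from U: V = (-50.1, -9.98).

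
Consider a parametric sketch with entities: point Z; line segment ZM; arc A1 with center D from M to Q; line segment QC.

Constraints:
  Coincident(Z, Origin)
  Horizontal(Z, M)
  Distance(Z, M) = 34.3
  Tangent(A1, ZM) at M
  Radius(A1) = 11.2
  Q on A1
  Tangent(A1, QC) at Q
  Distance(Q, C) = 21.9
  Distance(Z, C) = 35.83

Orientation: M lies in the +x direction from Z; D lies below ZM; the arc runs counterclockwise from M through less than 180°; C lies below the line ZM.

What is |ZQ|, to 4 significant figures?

24.99

Z is at the origin; Z and M share the same y with |ZM| = 34.3 and M on the +x side, so M = (34.30, 0.000). Tangency of A1 to ZM means the radius DM is perpendicular to ZM, so D = M + (0, -11.2) = (34.30, -11.20). Since DQ ⟂ QC (tangency), |DC| = √(11.2² + 21.9²) = 24.60 regardless of where Q sits on A1. So C lies on both circle(Z, 35.83) and circle(D, 24.60); the below-ZM intersection is C = (18.94, -30.41). Q is the foot of the tangent from C: Q = (23.33, -8.957).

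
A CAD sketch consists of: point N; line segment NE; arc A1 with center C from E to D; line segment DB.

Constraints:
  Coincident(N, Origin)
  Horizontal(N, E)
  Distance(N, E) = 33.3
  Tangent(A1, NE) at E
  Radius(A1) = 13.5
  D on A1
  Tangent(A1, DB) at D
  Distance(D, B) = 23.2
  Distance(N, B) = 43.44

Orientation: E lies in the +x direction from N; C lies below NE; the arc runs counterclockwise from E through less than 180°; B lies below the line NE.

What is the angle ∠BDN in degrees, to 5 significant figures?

130.66°

N is at the origin; NE is horizontal with |NE| = 33.3 and E on the +x side, so E = (33.300, 0.0000). Since A1 is tangent to NE there, CE ⟂ NE, so C = E + (0, -13.5) = (33.300, -13.500). Since CD ⟂ DB (tangency), |CB| = √(13.5² + 23.2²) = 26.842 regardless of where D sits on A1. So B lies on both circle(N, 43.44) and circle(C, 26.842); the below-NE intersection is B = (21.630, -37.672). D is the foot of the tangent from B: D = (19.840, -14.541).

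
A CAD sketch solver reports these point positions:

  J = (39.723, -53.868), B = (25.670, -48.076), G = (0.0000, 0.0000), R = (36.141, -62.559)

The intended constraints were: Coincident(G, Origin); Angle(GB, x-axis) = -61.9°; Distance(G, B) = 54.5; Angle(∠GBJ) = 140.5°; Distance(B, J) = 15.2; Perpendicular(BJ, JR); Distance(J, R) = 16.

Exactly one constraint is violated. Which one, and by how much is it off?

Distance(J, R) = 16 — off by 6.60.

G = (0.00, 0.00) ✓; GB at -61.90° ✓; |GB| = 54.50 ✓; ∠GBJ = 140.5° ✓; |BJ| = 15.20 ✓; ∠(BJ, JR) = 90.00° ✓; |JR| = 9.400 ✗.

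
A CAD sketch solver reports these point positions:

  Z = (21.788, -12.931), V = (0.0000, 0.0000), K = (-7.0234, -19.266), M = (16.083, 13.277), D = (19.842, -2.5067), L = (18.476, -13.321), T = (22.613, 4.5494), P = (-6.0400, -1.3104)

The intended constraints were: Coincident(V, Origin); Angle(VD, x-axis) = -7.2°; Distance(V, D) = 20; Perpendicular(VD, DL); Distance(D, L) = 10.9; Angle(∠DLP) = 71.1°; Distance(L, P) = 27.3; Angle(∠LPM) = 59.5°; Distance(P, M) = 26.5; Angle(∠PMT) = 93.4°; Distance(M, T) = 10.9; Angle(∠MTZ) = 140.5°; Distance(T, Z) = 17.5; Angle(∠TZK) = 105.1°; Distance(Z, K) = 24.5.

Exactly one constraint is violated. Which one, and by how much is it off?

Distance(Z, K) = 24.5 — off by 5.00.

V = (0.00, 0.00) ✓; VD at -7.200° ✓; |VD| = 20.00 ✓; ∠(VD, DL) = 90.00° ✓; |DL| = 10.90 ✓; ∠DLP = 71.10° ✓; |LP| = 27.30 ✓; ∠LPM = 59.50° ✓; |PM| = 26.50 ✓; ∠PMT = 93.40° ✓; |MT| = 10.90 ✓; ∠MTZ = 140.5° ✓; |TZ| = 17.50 ✓; ∠TZK = 105.1° ✓; |ZK| = 29.50 ✗.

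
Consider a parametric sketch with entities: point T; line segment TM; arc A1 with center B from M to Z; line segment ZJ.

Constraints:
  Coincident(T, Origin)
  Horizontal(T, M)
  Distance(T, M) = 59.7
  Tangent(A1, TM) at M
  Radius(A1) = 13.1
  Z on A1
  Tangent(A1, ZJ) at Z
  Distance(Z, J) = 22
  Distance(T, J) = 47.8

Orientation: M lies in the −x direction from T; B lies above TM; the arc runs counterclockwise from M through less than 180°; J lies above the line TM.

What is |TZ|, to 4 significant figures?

48.36

Checks: |BZ| = 13.10 ✓; ∠(BZ, ZJ) = 90.00° ✓; |ZJ| = 22.00 ✓; |TJ| = 47.80 ✓.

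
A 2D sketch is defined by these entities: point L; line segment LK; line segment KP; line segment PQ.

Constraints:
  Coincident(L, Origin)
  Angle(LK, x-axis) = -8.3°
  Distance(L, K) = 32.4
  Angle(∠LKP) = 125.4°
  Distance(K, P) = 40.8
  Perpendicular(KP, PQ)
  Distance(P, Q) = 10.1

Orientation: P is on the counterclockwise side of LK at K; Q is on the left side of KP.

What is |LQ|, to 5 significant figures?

61.761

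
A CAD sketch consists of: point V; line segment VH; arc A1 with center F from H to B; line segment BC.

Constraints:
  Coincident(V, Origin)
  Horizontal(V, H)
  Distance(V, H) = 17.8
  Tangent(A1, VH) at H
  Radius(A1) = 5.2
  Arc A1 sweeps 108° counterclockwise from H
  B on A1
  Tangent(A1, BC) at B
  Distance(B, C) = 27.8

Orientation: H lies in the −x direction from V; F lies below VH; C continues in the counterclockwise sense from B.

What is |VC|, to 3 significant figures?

36.1

V is at the origin; V and H share the same y with |VH| = 17.8 and H on the −x side, so H = (-17.8, 0.00). Since A1 is tangent to VH there, FH ⟂ VH, so F = H + (0, -5.2) = (-17.8, -5.20). On A1, H sits at bearing 90° from F; a 108° counterclockwise sweep puts B at bearing 198°, so B = F + 5.2·(cos 198°, sin 198°) = (-22.7, -6.81). The tangent condition forces FB to be normal to BC, so BC runs along (−sin 198°, cos 198°); with |BC| = 27.8, C = (-14.2, -33.2). Then |VC| = |C − V| = 36.1.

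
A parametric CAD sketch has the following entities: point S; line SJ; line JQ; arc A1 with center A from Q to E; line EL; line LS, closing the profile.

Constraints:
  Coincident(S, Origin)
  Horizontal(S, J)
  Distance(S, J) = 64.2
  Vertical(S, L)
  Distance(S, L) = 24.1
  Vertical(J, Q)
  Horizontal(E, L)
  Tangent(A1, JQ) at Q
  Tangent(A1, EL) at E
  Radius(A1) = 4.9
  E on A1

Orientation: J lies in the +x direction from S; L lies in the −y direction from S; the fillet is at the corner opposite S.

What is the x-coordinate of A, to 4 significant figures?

59.30

S is at the origin; S and J share the same y with |SJ| = 64.2 and J on the +x side, so J = (64.20, 0.000). SL is vertical with |SL| = 24.1 and L on the −y side, so L = (0.000, -24.10). The virtual corner opposite S is at (64.20, -24.10). A1 meets JQ tangentially, so AQ is at right angles to JQ and the tangent condition forces AE to be normal to EL, with radius 4.9, so the center A sits 4.9 in from both sides at A = (59.30, -19.20). So A.x = 59.30.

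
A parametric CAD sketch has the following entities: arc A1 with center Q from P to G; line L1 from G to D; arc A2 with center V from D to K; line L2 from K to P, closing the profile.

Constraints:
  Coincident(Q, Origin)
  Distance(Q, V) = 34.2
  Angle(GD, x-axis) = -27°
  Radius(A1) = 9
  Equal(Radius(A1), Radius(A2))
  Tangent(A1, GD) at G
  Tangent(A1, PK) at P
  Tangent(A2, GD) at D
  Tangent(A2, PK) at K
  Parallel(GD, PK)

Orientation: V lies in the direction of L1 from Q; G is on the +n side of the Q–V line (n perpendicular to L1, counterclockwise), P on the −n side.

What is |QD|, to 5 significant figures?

35.364

Tangency of A1 to both parallel lines with radius 9.0 puts G and P at Q ± 9.0·n: G = (4.0859, 8.0191), P = (-4.0859, -8.0191). Equal radii place D and K the same way about V: D = V + 9.0·n = (34.558, -7.5074), K = V − 9.0·n = (26.387, -23.546). Then |QD| = |D − Q| = 35.364.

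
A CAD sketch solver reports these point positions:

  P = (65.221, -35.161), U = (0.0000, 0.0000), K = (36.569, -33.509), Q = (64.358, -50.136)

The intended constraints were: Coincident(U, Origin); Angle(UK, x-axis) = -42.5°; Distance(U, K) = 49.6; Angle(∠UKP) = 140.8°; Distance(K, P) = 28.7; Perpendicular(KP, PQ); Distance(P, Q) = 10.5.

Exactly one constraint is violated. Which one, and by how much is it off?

Distance(P, Q) = 10.5 — off by 4.50.

U = (0.00, 0.00) ✓; UK at -42.50° ✓; |UK| = 49.60 ✓; ∠UKP = 140.8° ✓; |KP| = 28.70 ✓; ∠(KP, PQ) = 90.00° ✓; |PQ| = 15.00 ✗.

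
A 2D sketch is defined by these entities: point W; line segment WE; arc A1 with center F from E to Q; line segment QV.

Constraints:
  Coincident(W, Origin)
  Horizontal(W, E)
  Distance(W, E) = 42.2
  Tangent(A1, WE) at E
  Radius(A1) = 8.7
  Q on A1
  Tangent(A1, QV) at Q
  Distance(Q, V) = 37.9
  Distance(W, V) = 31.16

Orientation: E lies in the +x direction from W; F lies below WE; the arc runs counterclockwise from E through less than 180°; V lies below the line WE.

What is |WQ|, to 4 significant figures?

36.08

W is at the origin; W and E share the same y with |WE| = 42.2 and E on the +x side, so E = (42.20, 0.000). A1 meets WE tangentially, so FE is at right angles to WE, so F = E + (0, -8.7) = (42.20, -8.700). Since FQ ⟂ QV (tangency), |FV| = √(8.7² + 37.9²) = 38.89 regardless of where Q sits on A1. So V lies on both circle(W, 31.16) and circle(F, 38.89); the below-WE intersection is V = (9.465, -29.69). Q is the foot of the tangent from V: Q = (35.98, -2.612).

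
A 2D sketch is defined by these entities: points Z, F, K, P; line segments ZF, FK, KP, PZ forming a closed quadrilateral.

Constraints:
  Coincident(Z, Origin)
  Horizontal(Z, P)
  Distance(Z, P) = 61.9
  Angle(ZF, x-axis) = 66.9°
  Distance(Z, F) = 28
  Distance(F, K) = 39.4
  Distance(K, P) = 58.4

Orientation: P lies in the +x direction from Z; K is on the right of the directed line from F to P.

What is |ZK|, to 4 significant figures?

14.11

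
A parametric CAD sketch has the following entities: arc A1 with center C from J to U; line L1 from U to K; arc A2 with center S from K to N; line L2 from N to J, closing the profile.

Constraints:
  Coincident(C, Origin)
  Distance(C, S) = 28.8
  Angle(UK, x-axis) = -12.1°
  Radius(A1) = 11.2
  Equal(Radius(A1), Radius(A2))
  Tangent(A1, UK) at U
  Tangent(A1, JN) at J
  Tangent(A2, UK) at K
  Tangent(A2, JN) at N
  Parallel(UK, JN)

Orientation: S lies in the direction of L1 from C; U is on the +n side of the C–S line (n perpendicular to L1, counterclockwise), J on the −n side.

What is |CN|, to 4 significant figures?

30.90

Tangency of A1 to both parallel lines with radius 11.2 puts U and J at C ± 11.2·n: U = (2.348, 10.95), J = (-2.348, -10.95). Equal radii place K and N the same way about S: K = S + 11.2·n = (30.51, 4.914), N = S − 11.2·n = (25.81, -16.99). Then |CN| = |N − C| = 30.90.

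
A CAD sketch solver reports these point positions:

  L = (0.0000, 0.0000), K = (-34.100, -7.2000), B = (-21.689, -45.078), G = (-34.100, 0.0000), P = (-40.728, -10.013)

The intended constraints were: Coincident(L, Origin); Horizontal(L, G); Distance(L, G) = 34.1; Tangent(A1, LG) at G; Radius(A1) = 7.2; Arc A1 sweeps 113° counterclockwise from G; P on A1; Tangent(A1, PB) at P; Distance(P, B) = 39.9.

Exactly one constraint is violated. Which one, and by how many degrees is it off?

Tangent(A1, PB) at P — off by 5.50°.

L = (0.00, 0.00) ✓; L.y = 0.00, G.y = 0.00 ✓; |LG| = 34.10 ✓; ∠(KG, GL) = 90.00° ✓; |KG| = 7.200 ✓; bearing(K→P) − bearing(K→G) = 113.0° ✓; |KP| = 7.200 ✓; ∠(KP, PB) = 84.50° ✗; |PB| = 39.90 ✓.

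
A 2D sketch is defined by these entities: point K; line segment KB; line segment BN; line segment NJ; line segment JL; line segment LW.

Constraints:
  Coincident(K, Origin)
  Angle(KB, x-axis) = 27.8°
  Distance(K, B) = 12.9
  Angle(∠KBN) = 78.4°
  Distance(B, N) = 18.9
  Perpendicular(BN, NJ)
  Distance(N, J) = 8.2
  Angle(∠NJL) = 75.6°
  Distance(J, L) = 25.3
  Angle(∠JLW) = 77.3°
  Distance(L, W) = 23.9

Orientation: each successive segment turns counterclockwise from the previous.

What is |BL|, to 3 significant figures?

5.92

K is at the origin; KB runs at 27.8° with length 12.9, so B = (11.4, 6.02). ∠KBN = 78.4° gives BN at 129° from the x-axis; with |BN| = 18.9, N = (-0.585, 20.6). BN ⟂ NJ, so NJ runs at -141°; with |NJ| = 8.2, J = (-6.92, 15.4). ∠NJL = 75.6° gives JL at -36.2° from the x-axis; with |JL| = 25.3, L = (13.5, 0.474). Then |BL| = |L − B| = 5.92.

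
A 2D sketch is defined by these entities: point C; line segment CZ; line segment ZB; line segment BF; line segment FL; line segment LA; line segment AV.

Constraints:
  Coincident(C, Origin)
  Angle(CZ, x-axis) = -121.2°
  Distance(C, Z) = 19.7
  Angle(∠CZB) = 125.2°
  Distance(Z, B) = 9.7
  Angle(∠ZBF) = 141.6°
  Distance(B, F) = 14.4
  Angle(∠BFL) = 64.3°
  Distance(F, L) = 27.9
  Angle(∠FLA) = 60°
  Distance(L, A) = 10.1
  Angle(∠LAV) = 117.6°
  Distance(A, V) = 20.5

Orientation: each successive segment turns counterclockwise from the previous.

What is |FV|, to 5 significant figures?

8.2362

∠FLA = 60.0° gives LA at -152.30° from the x-axis; with |LA| = 10.1, A = (-1.4301, -9.3172). ∠LAV = 117.6° gives AV at -89.900° from the x-axis; with |AV| = 20.5, V = (-1.3943, -29.817). Then |FV| = |V − F| = 8.2362.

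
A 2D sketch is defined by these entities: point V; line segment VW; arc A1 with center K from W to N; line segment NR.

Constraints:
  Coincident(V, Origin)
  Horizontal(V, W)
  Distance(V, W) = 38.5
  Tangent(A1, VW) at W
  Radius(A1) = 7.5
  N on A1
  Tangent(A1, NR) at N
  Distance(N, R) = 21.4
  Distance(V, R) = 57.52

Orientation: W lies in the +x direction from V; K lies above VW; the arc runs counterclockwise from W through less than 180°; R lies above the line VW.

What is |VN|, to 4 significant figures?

46.10

Checks: |KW| = 7.500 ✓; |KN| = 7.500 ✓; ∠(KN, NR) = 90.00° ✓; |NR| = 21.40 ✓; |VR| = 57.52 ✓.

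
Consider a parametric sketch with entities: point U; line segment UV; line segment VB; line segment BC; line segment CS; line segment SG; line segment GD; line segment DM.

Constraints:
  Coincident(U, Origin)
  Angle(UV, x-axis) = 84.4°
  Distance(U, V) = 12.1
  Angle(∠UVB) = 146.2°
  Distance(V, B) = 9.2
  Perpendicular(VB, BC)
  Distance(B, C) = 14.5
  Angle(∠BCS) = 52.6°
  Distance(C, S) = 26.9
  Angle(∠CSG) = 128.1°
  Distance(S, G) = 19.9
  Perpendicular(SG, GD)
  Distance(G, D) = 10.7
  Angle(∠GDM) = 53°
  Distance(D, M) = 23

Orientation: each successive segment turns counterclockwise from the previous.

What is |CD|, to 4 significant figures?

37.97

U is at the origin; UV runs at 84.4° with length 12.1, so V = (1.181, 12.04). ∠UVB = 146.2° gives VB at 118.2° from the x-axis; with |VB| = 9.2, B = (-3.167, 20.15). VB is perpendicular to BC, so BC runs at -151.8°; with |BC| = 14.5, C = (-15.95, 13.30). ∠BCS = 52.6° gives CS at -24.40° from the x-axis; with |CS| = 26.9, S = (8.552, 2.186). ∠CSG = 128.1° gives SG at 27.50° from the x-axis; with |SG| = 19.9, G = (26.20, 11.37). SG is perpendicular to GD, so GD runs at 117.5°; with |GD| = 10.7, D = (21.26, 20.87). Then |CD| = |D − C| = 37.97.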